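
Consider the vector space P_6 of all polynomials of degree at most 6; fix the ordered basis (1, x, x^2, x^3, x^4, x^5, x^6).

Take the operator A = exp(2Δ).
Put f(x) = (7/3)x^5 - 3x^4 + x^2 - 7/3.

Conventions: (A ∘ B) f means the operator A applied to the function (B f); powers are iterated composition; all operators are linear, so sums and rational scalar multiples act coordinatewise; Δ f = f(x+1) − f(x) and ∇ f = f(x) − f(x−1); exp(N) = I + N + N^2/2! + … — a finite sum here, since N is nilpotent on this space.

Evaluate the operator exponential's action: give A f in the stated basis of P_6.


the image equals g(x) = (7/3)x^5 + (61/3)x^4 + 116x^3 + (1219/3)x^2 + (2510/3)x + 781

order-1 term: (70/3)x^4 + (68/3)x^3 + (32/3)x^2 + (10/3)x + 2/3
order-2 term: (280/3)x^3 + 208x^2 + (548/3)x + 60
order-3 term: (560/3)x^2 + 464x + 968/3
order-4 term: (560/3)x + 976/3
order-5 term: 224/3
the series for exp(2Δ) f terminates at order 5
exp(2Δ) f = (7/3)x^5 + (61/3)x^4 + 116x^3 + (1219/3)x^2 + (2510/3)x + 781


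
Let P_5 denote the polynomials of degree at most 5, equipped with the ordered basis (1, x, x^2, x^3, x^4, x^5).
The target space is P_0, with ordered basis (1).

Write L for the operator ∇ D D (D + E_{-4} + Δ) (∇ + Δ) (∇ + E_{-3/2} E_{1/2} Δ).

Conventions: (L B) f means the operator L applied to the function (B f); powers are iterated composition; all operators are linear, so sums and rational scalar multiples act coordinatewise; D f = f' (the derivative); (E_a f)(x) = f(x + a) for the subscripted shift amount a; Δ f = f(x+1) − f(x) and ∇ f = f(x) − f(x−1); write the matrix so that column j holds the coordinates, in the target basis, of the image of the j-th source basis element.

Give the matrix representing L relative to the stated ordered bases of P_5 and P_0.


image of 1: 0
image of x: 0
image of x^2: 0
image of x^3: 0
image of x^4: 0
image of x^5: 480
each image's coordinates form column j of the matrix

the matrix is [[0, 0, 0, 0, 0, 480]] (rows listed top to bottom)


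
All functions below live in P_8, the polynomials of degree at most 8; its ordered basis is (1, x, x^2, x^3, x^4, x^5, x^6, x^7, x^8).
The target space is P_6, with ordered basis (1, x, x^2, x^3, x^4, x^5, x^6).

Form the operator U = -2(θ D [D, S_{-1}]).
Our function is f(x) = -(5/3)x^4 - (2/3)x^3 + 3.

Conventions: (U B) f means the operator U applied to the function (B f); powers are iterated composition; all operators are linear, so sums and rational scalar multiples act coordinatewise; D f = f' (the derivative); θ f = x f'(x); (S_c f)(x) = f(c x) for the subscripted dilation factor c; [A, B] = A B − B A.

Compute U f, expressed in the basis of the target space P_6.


g(x) = 160x^2 - 16x

S_{-1} f = -(5/3)x^4 + (2/3)x^3 + 3
D S_{-1} f = -(20/3)x^3 + 2x^2
D f = -(20/3)x^3 - 2x^2
S_{-1} D f = (20/3)x^3 - 2x^2
[D, S_{-1}] f = -(40/3)x^3 + 4x^2
D [D, S_{-1}] f = -40x^2 + 8x
θ D [D, S_{-1}] f = -80x^2 + 8x
(-2(θ D [D, S_{-1}])) f = 160x^2 - 16x


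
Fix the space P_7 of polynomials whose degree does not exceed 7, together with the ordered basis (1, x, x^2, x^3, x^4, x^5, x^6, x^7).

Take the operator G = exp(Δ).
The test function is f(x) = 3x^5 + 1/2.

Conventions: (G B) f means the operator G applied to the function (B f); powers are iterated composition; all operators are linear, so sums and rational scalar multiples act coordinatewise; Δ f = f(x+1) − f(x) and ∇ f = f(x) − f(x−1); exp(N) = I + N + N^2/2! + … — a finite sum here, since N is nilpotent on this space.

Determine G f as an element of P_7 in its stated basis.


order-1 term: 15x^4 + 30x^3 + 30x^2 + 15x + 3
order-2 term: 30x^3 + 90x^2 + 105x + 45
order-3 term: 30x^2 + 90x + 75
order-4 term: 15x + 30
order-5 term: 3
the series for exp(Δ) f terminates at order 5
exp(Δ) f = 3x^5 + 15x^4 + 60x^3 + 150x^2 + 225x + 313/2

g(x) = 3x^5 + 15x^4 + 60x^3 + 150x^2 + 225x + 313/2


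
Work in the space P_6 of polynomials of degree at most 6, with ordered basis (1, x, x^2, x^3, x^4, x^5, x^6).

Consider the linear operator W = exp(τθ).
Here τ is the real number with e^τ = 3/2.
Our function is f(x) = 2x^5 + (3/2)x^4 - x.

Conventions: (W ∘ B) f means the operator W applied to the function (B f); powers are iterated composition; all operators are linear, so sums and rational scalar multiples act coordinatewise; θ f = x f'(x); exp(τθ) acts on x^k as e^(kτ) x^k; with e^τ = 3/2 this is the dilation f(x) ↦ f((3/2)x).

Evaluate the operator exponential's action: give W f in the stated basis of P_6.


g(x) = (243/16)x^5 + (243/32)x^4 - (3/2)x

exp(τθ) x^k = e^(kτ) x^k; with e^τ = 3/2 this sends x^k to (3/2)^k x^k
x ↦ 3/2 x
x^4 ↦ 81/16 x^4
x^5 ↦ 243/32 x^5
applying this coordinatewise to f: exp(τθ) f = (243/16)x^5 + (243/32)x^4 - (3/2)x


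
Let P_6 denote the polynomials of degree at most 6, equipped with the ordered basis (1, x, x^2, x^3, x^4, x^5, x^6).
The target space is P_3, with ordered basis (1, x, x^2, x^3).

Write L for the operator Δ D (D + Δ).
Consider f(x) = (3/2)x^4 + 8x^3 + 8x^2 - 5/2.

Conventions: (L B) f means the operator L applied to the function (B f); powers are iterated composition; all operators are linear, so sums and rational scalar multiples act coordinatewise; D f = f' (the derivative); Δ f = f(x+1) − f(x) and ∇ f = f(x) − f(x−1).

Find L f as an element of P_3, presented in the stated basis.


D f = 6x^3 + 24x^2 + 16x
Δ f = 6x^3 + 33x^2 + 46x + 35/2
(D + Δ) f = 12x^3 + 57x^2 + 62x + 35/2
D (D + Δ) f = 36x^2 + 114x + 62
Δ D (D + Δ) f = 72x + 150

g(x) = 72x + 150


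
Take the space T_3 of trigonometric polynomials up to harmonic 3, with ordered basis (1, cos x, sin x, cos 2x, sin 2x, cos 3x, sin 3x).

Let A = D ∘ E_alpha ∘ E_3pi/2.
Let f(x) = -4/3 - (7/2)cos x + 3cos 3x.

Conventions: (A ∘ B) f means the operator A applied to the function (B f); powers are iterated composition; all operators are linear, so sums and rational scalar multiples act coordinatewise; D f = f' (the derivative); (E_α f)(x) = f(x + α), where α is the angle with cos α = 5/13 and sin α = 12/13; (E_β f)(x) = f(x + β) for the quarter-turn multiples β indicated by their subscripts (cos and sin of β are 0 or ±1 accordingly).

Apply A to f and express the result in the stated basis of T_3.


g(x) = -(35/26)cos x + (42/13)sin x + (18315/2197)cos 3x - (7452/2197)sin 3x

E_3pi/2 f = -4/3 - (7/2)sin x - 3sin 3x
E_alpha E_3pi/2 f = -4/3 - (42/13)cos x - (35/26)sin x + (2484/2197)cos 3x + (6105/2197)sin 3x
D E_alpha E_3pi/2 f = -(35/26)cos x + (42/13)sin x + (18315/2197)cos 3x - (7452/2197)sin 3x


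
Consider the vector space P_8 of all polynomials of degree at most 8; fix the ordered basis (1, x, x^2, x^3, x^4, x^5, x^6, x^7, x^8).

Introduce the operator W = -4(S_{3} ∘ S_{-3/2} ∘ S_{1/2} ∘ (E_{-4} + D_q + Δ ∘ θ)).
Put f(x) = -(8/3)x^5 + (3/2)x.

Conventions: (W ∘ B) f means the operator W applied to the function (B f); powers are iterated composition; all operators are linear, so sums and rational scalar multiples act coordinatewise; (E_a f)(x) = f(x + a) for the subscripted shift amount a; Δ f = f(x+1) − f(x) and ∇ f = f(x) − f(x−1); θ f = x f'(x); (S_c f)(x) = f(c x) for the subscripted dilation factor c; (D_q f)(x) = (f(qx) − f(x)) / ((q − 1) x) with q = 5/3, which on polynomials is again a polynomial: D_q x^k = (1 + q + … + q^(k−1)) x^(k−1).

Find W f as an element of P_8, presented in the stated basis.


E_{-4} f = -(8/3)x^5 + (160/3)x^4 - (1280/3)x^3 + (5120/3)x^2 - (20471/6)x + 8174/3
D_q f = -(11528/243)x^4 + 3/2
θ f = -(40/3)x^5 + (3/2)x
Δ θ f = -(200/3)x^4 - (400/3)x^3 - (400/3)x^2 - (200/3)x - 71/6
(E_{-4} + D_q + Δ ∘ θ) f = -(8/3)x^5 - (14768/243)x^4 - 560x^3 + (4720/3)x^2 - (6957/2)x + 8143/3
S_{1/2} (E_{-4} + D_q + Δ ∘ θ) f = -(1/12)x^5 - (923/243)x^4 - 70x^3 + (1180/3)x^2 - (6957/4)x + 8143/3
S_{-3/2} S_{1/2} (E_{-4} + D_q + Δ ∘ θ) f = (81/128)x^5 - (923/48)x^4 + (945/4)x^3 + 885x^2 + (20871/8)x + 8143/3
S_{3} S_{-3/2} S_{1/2} (E_{-4} + D_q + Δ ∘ θ) f = (19683/128)x^5 - (24921/16)x^4 + (25515/4)x^3 + 7965x^2 + (62613/8)x + 8143/3
(-4(S_{3} ∘ S_{-3/2} ∘ S_{1/2} ∘ (E_{-4} + D_q + Δ ∘ θ))) f = -(19683/32)x^5 + (24921/4)x^4 - 25515x^3 - 31860x^2 - (62613/2)x - 32572/3

the image equals g(x) = -(19683/32)x^5 + (24921/4)x^4 - 25515x^3 - 31860x^2 - (62613/2)x - 32572/3


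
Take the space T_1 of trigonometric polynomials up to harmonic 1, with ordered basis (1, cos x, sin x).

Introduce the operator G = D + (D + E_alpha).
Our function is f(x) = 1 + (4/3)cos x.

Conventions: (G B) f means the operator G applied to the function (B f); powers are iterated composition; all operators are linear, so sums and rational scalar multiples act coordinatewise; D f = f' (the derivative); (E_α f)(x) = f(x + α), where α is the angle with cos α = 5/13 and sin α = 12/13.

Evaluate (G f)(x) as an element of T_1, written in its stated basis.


D f = -(4/3)sin x
D f = -(4/3)sin x
E_alpha f = 1 + (20/39)cos x - (16/13)sin x
(D + E_alpha) f = 1 + (20/39)cos x - (100/39)sin x
(D + (D + E_alpha)) f = 1 + (20/39)cos x - (152/39)sin x

the image equals g(x) = 1 + (20/39)cos x - (152/39)sin x


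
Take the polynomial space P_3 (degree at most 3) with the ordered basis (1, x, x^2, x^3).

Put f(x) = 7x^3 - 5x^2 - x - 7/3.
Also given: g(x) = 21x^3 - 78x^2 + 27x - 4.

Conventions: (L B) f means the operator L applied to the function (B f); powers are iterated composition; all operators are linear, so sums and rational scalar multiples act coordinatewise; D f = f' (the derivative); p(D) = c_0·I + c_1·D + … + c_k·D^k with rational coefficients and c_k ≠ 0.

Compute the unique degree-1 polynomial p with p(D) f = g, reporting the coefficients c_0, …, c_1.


c_0 = 3, c_1 = -3

D^0 f = 7x^3 - 5x^2 - x - 7/3
D^1 f = 21x^2 - 10x - 1
matching coefficients of g against c_0 f + c_1 Df + … from the top degree down determines the c_i
solution: c_0 = 3, c_1 = -3


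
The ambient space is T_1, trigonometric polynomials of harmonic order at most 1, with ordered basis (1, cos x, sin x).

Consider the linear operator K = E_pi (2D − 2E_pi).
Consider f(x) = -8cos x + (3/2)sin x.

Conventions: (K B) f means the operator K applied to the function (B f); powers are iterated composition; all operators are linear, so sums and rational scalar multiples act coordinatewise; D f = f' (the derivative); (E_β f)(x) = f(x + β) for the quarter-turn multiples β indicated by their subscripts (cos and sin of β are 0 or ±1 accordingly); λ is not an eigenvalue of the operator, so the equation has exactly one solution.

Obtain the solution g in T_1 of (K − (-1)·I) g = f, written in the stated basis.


g(x) = (11/5)cos x + (29/10)sin x

write g with unknown coordinates in the stated basis and equate coefficients in (K − (-1)·I) g = f
solving from the highest basis element down gives g = (11/5)cos x + (29/10)sin x
check: K g = -(51/5)cos x - (7/5)sin x
so K g − (-1)·g = -8cos x + (3/2)sin x = f ✓


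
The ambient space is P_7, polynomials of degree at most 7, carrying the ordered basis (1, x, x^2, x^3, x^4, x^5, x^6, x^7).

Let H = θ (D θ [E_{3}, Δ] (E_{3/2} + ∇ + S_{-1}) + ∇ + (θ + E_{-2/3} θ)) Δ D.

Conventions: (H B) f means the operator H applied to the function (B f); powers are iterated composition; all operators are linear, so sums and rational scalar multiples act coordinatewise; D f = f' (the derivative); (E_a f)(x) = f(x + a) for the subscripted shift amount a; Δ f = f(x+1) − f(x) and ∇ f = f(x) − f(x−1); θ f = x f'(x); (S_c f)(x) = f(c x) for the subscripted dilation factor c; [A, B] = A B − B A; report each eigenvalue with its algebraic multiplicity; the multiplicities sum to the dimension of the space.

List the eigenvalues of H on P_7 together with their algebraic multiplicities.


image of 1: 0
image of x: 0
image of x^2: 0
image of x^3: 12x
image of x^4: 96x^2 + 16x
image of x^5: 360x^3 + 120x^2 + 40x
image of x^6: 960x^4 + 480x^3 + 400x^2 + (520/9)x
image of x^7: 2100x^5 + 1400x^4 + 1960x^3 + (5180/9)x^2 + (1988/27)x
the matrix is upper triangular; its diagonal is (0, 0, 0, 0, 0, 0, 0, 0)
for a triangular matrix the eigenvalues are the diagonal entries, with algebraic multiplicity their repetition count

λ = 0 (multiplicity 8)


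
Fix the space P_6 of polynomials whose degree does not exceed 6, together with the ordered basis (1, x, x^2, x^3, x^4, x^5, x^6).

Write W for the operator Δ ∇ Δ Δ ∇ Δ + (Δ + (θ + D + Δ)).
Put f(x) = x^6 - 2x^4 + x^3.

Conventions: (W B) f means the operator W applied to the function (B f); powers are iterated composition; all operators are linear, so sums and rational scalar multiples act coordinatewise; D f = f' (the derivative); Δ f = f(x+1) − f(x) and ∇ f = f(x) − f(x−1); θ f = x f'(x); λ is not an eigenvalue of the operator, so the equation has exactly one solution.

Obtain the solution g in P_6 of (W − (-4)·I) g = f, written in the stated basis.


write g with unknown coordinates in the stated basis and equate coefficients in (W − (-4)·I) g = f
solving from the highest basis element down gives g = (1/10)x^6 - (1/5)x^5 - (1/4)x^4 + (4/7)x^3 - (4/21)x^2 + (18/175)x - 75989/4200
check: W g = (3/5)x^6 + (4/5)x^5 - x^4 - (9/7)x^3 + (16/21)x^2 - (72/175)x + 75989/1050
so W g − (-4)·g = x^6 - 2x^4 + x^3 = f ✓

the result is g(x) = (1/10)x^6 - (1/5)x^5 - (1/4)x^4 + (4/7)x^3 - (4/21)x^2 + (18/175)x - 75989/4200


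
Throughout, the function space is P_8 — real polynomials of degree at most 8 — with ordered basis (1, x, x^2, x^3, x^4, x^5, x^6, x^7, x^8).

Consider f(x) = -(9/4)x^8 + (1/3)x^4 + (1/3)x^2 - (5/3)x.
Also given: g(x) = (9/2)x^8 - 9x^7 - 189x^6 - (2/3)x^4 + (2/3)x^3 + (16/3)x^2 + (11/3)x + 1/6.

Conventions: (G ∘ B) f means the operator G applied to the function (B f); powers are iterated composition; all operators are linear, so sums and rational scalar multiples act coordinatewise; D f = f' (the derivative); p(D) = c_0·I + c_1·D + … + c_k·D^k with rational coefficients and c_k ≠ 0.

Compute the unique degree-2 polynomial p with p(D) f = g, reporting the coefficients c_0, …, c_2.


c_0 = -2, c_1 = 1/2, c_2 = 3/2

D^0 f = -(9/4)x^8 + (1/3)x^4 + (1/3)x^2 - (5/3)x
D^1 f = -18x^7 + (4/3)x^3 + (2/3)x - 5/3
D^2 f = -126x^6 + 4x^2 + 2/3
matching coefficients of g against c_0 f + c_1 Df + … from the top degree down determines the c_i
solution: c_0 = -2, c_1 = 1/2, c_2 = 3/2


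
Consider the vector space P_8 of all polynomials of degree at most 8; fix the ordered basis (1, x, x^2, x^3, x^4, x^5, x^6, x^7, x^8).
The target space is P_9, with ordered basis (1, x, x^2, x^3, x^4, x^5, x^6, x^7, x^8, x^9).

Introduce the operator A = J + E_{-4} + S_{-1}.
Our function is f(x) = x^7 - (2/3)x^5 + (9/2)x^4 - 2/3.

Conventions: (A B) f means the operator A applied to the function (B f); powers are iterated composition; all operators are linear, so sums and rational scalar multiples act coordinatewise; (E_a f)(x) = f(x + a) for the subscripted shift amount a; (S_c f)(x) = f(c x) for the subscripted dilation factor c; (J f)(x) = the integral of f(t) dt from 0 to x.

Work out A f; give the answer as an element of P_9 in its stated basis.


the result is g(x) = (1/8)x^8 - (253/9)x^6 + (3369/10)x^5 - (6653/3)x^4 + (26344/3)x^3 - (61936/3)x^2 + 26666x - 43652/3

J f = (1/8)x^8 - (1/9)x^6 + (9/10)x^5 - (2/3)x
E_{-4} f = x^7 - 28x^6 + (1006/3)x^5 - (13333/6)x^4 + (26344/3)x^3 - (61936/3)x^2 + (80000/3)x - 14550
S_{-1} f = -x^7 + (2/3)x^5 + (9/2)x^4 - 2/3
(J + E_{-4} + S_{-1}) f = (1/8)x^8 - (253/9)x^6 + (3369/10)x^5 - (6653/3)x^4 + (26344/3)x^3 - (61936/3)x^2 + 26666x - 43652/3


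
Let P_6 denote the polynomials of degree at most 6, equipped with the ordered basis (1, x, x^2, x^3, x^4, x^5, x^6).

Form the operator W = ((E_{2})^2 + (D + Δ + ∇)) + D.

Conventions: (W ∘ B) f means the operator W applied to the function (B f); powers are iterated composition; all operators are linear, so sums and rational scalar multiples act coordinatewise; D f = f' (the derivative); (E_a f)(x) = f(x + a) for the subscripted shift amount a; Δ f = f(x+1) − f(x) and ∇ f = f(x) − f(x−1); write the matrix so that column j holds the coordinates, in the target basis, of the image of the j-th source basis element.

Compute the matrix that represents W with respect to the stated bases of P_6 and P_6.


image of 1: 1
image of x: x + 8
image of x^2: x^2 + 16x + 16
image of x^3: x^3 + 24x^2 + 48x + 66
image of x^4: x^4 + 32x^3 + 96x^2 + 264x + 256
image of x^5: x^5 + 40x^4 + 160x^3 + 660x^2 + 1280x + 1026
image of x^6: x^6 + 48x^5 + 240x^4 + 1320x^3 + 3840x^2 + 6156x + 4096
each image's coordinates form column j of the matrix

the matrix is [[1, 8, 16, 66, 256, 1026, 4096]; [0, 1, 16, 48, 264, 1280, 6156]; [0, 0, 1, 24, 96, 660, 3840]; [0, 0, 0, 1, 32, 160, 1320]; [0, 0, 0, 0, 1, 40, 240]; [0, 0, 0, 0, 0, 1, 48]; [0, 0, 0, 0, 0, 0, 1]] (rows listed top to bottom)


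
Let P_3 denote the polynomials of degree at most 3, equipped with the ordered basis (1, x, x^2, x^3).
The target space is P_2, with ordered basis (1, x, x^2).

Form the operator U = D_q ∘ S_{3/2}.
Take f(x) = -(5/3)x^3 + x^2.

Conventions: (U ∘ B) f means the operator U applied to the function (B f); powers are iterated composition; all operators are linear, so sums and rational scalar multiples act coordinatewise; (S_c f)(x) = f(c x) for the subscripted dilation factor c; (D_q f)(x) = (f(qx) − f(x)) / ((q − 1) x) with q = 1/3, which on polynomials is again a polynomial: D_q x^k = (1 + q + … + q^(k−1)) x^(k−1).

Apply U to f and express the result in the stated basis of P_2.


S_{3/2} f = -(45/8)x^3 + (9/4)x^2
D_q S_{3/2} f = -(65/8)x^2 + 3x

the image equals g(x) = -(65/8)x^2 + 3x


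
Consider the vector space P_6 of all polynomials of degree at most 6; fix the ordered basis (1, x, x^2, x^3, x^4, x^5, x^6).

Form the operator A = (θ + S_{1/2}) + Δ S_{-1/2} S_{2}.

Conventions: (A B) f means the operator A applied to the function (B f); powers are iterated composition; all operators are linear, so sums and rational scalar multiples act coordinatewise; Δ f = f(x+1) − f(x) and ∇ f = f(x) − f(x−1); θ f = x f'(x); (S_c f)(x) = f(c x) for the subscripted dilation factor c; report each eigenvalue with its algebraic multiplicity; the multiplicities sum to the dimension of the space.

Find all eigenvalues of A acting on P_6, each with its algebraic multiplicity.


image of 1: 1
image of x: (3/2)x - 1
image of x^2: (9/4)x^2 + 2x + 1
image of x^3: (25/8)x^3 - 3x^2 - 3x - 1
image of x^4: (65/16)x^4 + 4x^3 + 6x^2 + 4x + 1
image of x^5: (161/32)x^5 - 5x^4 - 10x^3 - 10x^2 - 5x - 1
image of x^6: (385/64)x^6 + 6x^5 + 15x^4 + 20x^3 + 15x^2 + 6x + 1
the matrix is upper triangular; its diagonal is (1, 3/2, 9/4, 25/8, 65/16, 161/32, 385/64)
for a triangular matrix the eigenvalues are the diagonal entries, with algebraic multiplicity their repetition count

λ = 1 (multiplicity 1), λ = 3/2 (multiplicity 1), λ = 9/4 (multiplicity 1), λ = 25/8 (multiplicity 1), λ = 65/16 (multiplicity 1), λ = 161/32 (multiplicity 1), λ = 385/64 (multiplicity 1)


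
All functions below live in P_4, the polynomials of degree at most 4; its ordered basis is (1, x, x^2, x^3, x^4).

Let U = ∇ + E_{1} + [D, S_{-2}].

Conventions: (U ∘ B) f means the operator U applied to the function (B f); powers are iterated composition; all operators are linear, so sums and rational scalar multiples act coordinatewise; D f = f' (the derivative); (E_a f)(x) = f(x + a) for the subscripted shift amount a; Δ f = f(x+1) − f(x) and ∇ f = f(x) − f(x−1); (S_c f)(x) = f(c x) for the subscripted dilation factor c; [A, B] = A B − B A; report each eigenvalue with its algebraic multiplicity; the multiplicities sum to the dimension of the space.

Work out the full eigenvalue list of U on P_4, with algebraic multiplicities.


λ = 1 (multiplicity 5)

image of 1: 1
image of x: x - 1
image of x^2: x^2 + 16x
image of x^3: x^3 - 30x^2 + 2
image of x^4: x^4 + 104x^3 + 8x
the matrix is upper triangular; its diagonal is (1, 1, 1, 1, 1)
for a triangular matrix the eigenvalues are the diagonal entries, with algebraic multiplicity their repetition count


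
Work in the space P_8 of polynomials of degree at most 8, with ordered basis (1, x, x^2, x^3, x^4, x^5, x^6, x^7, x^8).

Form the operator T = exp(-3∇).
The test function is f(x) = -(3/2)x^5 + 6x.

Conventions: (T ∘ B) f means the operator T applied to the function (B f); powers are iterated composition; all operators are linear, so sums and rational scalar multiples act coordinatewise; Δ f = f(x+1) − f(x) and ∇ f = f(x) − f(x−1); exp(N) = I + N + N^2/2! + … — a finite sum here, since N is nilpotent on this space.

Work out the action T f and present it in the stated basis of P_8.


order-1 term: (45/2)x^4 - 45x^3 + 45x^2 - (45/2)x - 27/2
order-2 term: -135x^3 + 405x^2 - (945/2)x + 405/2
order-3 term: 405x^2 - 1215x + 2025/2
order-4 term: -(1215/2)x + 1215
order-5 term: 729/2
the series for exp(-3∇) f terminates at order 5
exp(-3∇) f = -(3/2)x^5 + (45/2)x^4 - 180x^3 + 855x^2 - (4623/2)x + 2781

the image equals g(x) = -(3/2)x^5 + (45/2)x^4 - 180x^3 + 855x^2 - (4623/2)x + 2781


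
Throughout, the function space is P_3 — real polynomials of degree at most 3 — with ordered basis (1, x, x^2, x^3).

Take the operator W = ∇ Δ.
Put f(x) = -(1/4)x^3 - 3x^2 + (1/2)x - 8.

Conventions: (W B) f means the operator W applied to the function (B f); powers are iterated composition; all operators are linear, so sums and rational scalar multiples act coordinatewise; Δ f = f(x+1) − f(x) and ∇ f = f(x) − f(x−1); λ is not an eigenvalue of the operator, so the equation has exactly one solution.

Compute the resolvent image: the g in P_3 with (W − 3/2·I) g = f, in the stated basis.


write g with unknown coordinates in the stated basis and equate coefficients in (W − 3/2·I) g = f
solving from the highest basis element down gives g = (1/6)x^3 + 2x^2 + (1/3)x + 8
check: W g = x + 4
so W g − 3/2·g = -(1/4)x^3 - 3x^2 + (1/2)x - 8 = f ✓

g(x) = (1/6)x^3 + 2x^2 + (1/3)x + 8


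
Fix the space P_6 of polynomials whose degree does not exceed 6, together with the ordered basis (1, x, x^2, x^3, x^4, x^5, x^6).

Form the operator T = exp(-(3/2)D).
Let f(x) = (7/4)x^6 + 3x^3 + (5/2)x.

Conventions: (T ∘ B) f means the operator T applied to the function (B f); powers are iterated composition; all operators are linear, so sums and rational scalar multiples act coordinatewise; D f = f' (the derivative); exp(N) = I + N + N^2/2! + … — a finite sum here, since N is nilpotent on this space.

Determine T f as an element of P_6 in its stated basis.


order-1 term: -(63/4)x^5 - (27/2)x^2 - 15/4
order-2 term: (945/16)x^4 + (81/4)x
order-3 term: -(945/8)x^3 - 81/8
order-4 term: (8505/64)x^2
order-5 term: -(5103/64)x
order-6 term: 5103/256
the series for exp(-(3/2)D) f terminates at order 6
exp(-(3/2)D) f = (7/4)x^6 - (63/4)x^5 + (945/16)x^4 - (921/8)x^3 + (7641/64)x^2 - (3647/64)x + 1551/256

g(x) = (7/4)x^6 - (63/4)x^5 + (945/16)x^4 - (921/8)x^3 + (7641/64)x^2 - (3647/64)x + 1551/256


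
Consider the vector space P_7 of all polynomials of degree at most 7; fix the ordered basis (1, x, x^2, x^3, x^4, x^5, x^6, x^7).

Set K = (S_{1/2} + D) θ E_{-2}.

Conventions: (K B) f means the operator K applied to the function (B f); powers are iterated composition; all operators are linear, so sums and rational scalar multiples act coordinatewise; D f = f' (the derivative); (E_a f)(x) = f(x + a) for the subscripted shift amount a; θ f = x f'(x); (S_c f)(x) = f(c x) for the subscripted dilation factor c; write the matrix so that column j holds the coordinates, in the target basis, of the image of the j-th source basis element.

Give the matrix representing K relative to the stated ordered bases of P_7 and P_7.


the matrix is [[0, 1, -4, 12, -32, 80, -192, 448]; [0, 1/2, 2, -18, 80, -280, 864, -2464]; [0, 0, 1/2, 6, -60, 320, -1320, 4704]; [0, 0, 0, 3/8, 13, -145, 900, -4270]; [0, 0, 0, 0, 1/4, 45/2, -285, 2030]; [0, 0, 0, 0, 0, 5/32, 273/8, -3927/8]; [0, 0, 0, 0, 0, 0, 3/32, 763/16]; [0, 0, 0, 0, 0, 0, 0, 7/128]] (rows listed top to bottom)

image of 1: 0
image of x: (1/2)x + 1
image of x^2: (1/2)x^2 + 2x - 4
image of x^3: (3/8)x^3 + 6x^2 - 18x + 12
image of x^4: (1/4)x^4 + 13x^3 - 60x^2 + 80x - 32
image of x^5: (5/32)x^5 + (45/2)x^4 - 145x^3 + 320x^2 - 280x + 80
image of x^6: (3/32)x^6 + (273/8)x^5 - 285x^4 + 900x^3 - 1320x^2 + 864x - 192
image of x^7: (7/128)x^7 + (763/16)x^6 - (3927/8)x^5 + 2030x^4 - 4270x^3 + 4704x^2 - 2464x + 448
each image's coordinates form column j of the matrix


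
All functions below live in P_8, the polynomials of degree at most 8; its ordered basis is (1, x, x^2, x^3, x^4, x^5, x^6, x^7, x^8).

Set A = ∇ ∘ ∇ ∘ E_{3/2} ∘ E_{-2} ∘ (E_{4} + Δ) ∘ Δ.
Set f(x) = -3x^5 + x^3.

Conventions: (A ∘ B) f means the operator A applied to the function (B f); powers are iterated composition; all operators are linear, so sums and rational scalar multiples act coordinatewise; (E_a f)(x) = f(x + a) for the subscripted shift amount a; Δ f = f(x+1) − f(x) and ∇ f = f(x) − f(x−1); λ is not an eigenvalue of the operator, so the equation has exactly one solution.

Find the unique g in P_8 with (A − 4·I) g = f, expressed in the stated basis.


g(x) = (3/4)x^5 - (1/4)x^3 + (45/4)x^2 + 90x + 1479/16

write g with unknown coordinates in the stated basis and equate coefficients in (A − 4·I) g = f
solving from the highest basis element down gives g = (3/4)x^5 - (1/4)x^3 + (45/4)x^2 + 90x + 1479/16
check: A g = 45x^2 + 360x + 1479/4
so A g − 4·g = -3x^5 + x^3 = f ✓


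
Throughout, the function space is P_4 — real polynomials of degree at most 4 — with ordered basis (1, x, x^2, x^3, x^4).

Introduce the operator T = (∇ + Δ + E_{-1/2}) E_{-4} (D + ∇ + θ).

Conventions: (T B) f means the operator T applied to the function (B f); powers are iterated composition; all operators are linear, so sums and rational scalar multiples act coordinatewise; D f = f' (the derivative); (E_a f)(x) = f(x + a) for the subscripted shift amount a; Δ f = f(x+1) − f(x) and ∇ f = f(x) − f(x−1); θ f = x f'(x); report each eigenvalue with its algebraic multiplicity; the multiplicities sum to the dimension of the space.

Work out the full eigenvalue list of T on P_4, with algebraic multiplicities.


λ = 0 (multiplicity 1), λ = 1 (multiplicity 1), λ = 2 (multiplicity 1), λ = 3 (multiplicity 1), λ = 4 (multiplicity 1)

image of 1: 0
image of x: x - 1/2
image of x^2: 2x^2 - 6x - 5/2
image of x^3: 3x^3 - (33/2)x^2 + (21/4)x + 437/8
image of x^4: 4x^4 - 32x^3 + 36x^2 + 246x - 2069/4
the matrix is upper triangular; its diagonal is (0, 1, 2, 3, 4)
for a triangular matrix the eigenvalues are the diagonal entries, with algebraic multiplicity their repetition count


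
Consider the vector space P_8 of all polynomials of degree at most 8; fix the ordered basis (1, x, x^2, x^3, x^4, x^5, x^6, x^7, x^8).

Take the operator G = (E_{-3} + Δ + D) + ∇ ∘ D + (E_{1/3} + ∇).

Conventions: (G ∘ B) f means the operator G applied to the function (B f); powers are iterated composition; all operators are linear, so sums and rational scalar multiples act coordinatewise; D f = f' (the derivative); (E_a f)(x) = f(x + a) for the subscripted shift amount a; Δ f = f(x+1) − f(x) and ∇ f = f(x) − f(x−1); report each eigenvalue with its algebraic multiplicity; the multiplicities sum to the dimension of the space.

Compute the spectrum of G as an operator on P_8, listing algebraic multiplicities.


λ = 2 (multiplicity 9)

image of 1: 2
image of x: 2x + 1/3
image of x^2: 2x^2 + (2/3)x + 100/9
image of x^3: 2x^3 + x^2 + (100/3)x - 755/27
image of x^4: 2x^4 + (4/3)x^3 + (200/3)x^2 - (3020/27)x + 6886/81
image of x^5: 2x^5 + (5/3)x^4 + (1000/9)x^3 - (7550/27)x^2 + (34430/81)x - 59777/243
image of x^6: 2x^6 + 2x^5 + (500/3)x^4 - (15100/27)x^3 + (34430/27)x^2 - (119554/81)x + 535816/729
image of x^7: 2x^7 + (7/3)x^6 + (700/3)x^5 - (26425/27)x^4 + (241010/81)x^3 - (418439/81)x^2 + (3750712/729)x - 4793903/2187
image of x^8: 2x^8 + (8/3)x^7 + (2800/9)x^6 - (42280/27)x^5 + (482020/81)x^4 - (3347512/243)x^3 + (15002848/729)x^2 - (38351224/2187)x + 43099210/6561
the matrix is upper triangular; its diagonal is (2, 2, 2, 2, 2, 2, 2, 2, 2)
for a triangular matrix the eigenvalues are the diagonal entries, with algebraic multiplicity their repetition count


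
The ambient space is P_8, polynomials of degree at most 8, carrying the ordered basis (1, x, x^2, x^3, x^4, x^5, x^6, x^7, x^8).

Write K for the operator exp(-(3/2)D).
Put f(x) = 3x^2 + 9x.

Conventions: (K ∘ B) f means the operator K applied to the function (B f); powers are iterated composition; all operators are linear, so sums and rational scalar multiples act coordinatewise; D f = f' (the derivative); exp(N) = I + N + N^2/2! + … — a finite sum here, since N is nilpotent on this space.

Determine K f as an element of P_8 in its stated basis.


the image equals g(x) = 3x^2 - 27/4

order-1 term: -9x - 27/2
order-2 term: 27/4
the series for exp(-(3/2)D) f terminates at order 2
exp(-(3/2)D) f = 3x^2 - 27/4


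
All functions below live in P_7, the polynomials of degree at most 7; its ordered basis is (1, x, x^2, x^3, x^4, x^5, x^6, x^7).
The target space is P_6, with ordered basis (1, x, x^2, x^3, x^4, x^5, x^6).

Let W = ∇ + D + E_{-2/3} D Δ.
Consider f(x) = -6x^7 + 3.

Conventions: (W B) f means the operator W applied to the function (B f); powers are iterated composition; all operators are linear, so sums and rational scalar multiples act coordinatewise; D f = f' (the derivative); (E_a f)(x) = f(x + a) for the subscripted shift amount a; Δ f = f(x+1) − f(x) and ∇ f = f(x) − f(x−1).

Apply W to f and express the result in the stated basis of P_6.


the result is g(x) = -84x^6 - 126x^5 - 70x^3 - (28/3)x^2 + (70/9)x - 64/27

∇ f = -42x^6 + 126x^5 - 210x^4 + 210x^3 - 126x^2 + 42x - 6
D f = -42x^6
Δ f = -42x^6 - 126x^5 - 210x^4 - 210x^3 - 126x^2 - 42x - 6
D Δ f = -252x^5 - 630x^4 - 840x^3 - 630x^2 - 252x - 42
E_{-2/3} D Δ f = -252x^5 + 210x^4 - 280x^3 + (350/3)x^2 - (308/9)x + 98/27
(∇ + D + E_{-2/3} D Δ) f = -84x^6 - 126x^5 - 70x^3 - (28/3)x^2 + (70/9)x - 64/27


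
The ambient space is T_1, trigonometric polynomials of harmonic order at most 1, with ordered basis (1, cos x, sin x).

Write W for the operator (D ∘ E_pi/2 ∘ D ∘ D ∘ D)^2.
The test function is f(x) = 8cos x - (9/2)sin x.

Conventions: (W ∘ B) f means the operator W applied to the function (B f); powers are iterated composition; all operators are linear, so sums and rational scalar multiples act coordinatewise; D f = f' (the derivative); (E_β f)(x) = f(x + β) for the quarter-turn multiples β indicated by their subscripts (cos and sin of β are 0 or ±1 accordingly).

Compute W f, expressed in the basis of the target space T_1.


the result is g(x) = -8cos x + (9/2)sin x

D f = -(9/2)cos x - 8sin x
D D f = -8cos x + (9/2)sin x
D (D ∘ D) f = (9/2)cos x + 8sin x
E_pi/2 D (D ∘ D) f = 8cos x - (9/2)sin x
D E_pi/2 D (D ∘ D) f = -(9/2)cos x - 8sin x
D (D ∘ E_pi/2 ∘ D ∘ D ∘ D) f = -8cos x + (9/2)sin x
D D (D ∘ E_pi/2 ∘ D ∘ D ∘ D) f = (9/2)cos x + 8sin x
D (D ∘ D) (D ∘ E_pi/2 ∘ D ∘ D ∘ D) f = 8cos x - (9/2)sin x
E_pi/2 D (D ∘ D) (D ∘ E_pi/2 ∘ D ∘ D ∘ D) f = -(9/2)cos x - 8sin x
D E_pi/2 D (D ∘ D) (D ∘ E_pi/2 ∘ D ∘ D ∘ D) f = -8cos x + (9/2)sin x


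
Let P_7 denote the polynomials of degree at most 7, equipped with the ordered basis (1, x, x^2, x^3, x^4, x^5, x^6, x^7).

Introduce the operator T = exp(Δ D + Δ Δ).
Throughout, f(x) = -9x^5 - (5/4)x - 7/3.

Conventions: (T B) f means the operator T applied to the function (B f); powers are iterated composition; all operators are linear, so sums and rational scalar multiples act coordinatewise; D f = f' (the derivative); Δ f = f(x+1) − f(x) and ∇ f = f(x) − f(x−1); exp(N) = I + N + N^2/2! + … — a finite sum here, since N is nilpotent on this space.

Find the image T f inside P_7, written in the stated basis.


order-1 term: -360x^3 - 810x^2 - 810x - 315
order-2 term: -2160x - 3240
the series for exp(Δ D + Δ Δ) f terminates at order 2
exp(Δ D + Δ Δ) f = -9x^5 - 360x^3 - 810x^2 - (11885/4)x - 10672/3

the image equals g(x) = -9x^5 - 360x^3 - 810x^2 - (11885/4)x - 10672/3


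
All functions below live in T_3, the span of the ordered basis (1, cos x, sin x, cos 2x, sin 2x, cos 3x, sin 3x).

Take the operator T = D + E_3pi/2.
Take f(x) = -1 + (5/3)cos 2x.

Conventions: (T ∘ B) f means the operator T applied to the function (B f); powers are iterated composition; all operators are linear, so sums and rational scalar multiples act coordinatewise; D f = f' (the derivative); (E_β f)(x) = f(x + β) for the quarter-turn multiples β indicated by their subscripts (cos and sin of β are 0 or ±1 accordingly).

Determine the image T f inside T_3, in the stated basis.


D f = -(10/3)sin 2x
E_3pi/2 f = -1 - (5/3)cos 2x
(D + E_3pi/2) f = -1 - (5/3)cos 2x - (10/3)sin 2x

the result is g(x) = -1 - (5/3)cos 2x - (10/3)sin 2x


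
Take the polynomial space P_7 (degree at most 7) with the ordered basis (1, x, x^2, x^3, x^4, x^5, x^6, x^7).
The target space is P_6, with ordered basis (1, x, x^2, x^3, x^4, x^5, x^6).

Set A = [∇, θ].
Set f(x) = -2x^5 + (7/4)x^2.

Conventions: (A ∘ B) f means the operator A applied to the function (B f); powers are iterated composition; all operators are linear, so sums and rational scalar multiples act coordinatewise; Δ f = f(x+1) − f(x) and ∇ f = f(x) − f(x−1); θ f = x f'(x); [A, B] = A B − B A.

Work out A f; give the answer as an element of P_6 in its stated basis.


θ f = -10x^5 + (7/2)x^2
∇ θ f = -50x^4 + 100x^3 - 100x^2 + 57x - 27/2
∇ f = -10x^4 + 20x^3 - 20x^2 + (27/2)x - 15/4
θ ∇ f = -40x^4 + 60x^3 - 40x^2 + (27/2)x
[∇, θ] f = -10x^4 + 40x^3 - 60x^2 + (87/2)x - 27/2

the result is g(x) = -10x^4 + 40x^3 - 60x^2 + (87/2)x - 27/2


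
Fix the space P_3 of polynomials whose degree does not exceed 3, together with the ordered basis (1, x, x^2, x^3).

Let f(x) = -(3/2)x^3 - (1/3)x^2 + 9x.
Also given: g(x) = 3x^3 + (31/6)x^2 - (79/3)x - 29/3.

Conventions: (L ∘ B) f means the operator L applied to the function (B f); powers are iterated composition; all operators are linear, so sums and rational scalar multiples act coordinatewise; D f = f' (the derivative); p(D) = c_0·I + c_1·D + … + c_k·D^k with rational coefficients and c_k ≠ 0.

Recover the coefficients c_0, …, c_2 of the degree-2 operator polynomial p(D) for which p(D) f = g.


D^0 f = -(3/2)x^3 - (1/3)x^2 + 9x
D^1 f = -(9/2)x^2 - (2/3)x + 9
D^2 f = -9x - 2/3
matching coefficients of g against c_0 f + c_1 Df + … from the top degree down determines the c_i
solution: c_0 = -2, c_1 = -1, c_2 = 1

p(D) = -2·I − D + D^2, i.e. c_0 = -2, c_1 = -1, c_2 = 1


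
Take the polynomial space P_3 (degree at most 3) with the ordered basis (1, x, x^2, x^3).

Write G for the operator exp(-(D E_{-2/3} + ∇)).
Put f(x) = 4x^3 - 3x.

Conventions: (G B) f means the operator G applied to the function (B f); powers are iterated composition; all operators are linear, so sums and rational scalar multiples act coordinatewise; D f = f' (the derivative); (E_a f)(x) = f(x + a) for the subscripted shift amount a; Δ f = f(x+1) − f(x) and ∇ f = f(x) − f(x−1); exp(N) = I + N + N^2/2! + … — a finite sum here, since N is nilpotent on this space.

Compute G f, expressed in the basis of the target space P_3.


g(x) = 4x^3 - 24x^2 + 73x - 274/3

order-1 term: -24x^2 + 28x - 10/3
order-2 term: 48x - 56
order-3 term: -32
the series for exp(-(D E_{-2/3} + ∇)) f terminates at order 3
exp(-(D E_{-2/3} + ∇)) f = 4x^3 - 24x^2 + 73x - 274/3


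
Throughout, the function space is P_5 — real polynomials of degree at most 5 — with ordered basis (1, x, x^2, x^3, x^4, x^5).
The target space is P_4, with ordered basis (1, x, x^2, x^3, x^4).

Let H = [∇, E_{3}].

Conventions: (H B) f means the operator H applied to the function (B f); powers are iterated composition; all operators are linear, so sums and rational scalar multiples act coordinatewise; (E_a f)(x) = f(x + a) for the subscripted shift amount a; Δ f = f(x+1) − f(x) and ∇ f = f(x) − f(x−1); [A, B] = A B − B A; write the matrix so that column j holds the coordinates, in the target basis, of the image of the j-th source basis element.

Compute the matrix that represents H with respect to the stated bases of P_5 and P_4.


image of 1: 0
image of x: 0
image of x^2: 0
image of x^3: 0
image of x^4: 0
image of x^5: 0
each image's coordinates form column j of the matrix

the matrix is [[0, 0, 0, 0, 0, 0]; [0, 0, 0, 0, 0, 0]; [0, 0, 0, 0, 0, 0]; [0, 0, 0, 0, 0, 0]; [0, 0, 0, 0, 0, 0]] (rows listed top to bottom)


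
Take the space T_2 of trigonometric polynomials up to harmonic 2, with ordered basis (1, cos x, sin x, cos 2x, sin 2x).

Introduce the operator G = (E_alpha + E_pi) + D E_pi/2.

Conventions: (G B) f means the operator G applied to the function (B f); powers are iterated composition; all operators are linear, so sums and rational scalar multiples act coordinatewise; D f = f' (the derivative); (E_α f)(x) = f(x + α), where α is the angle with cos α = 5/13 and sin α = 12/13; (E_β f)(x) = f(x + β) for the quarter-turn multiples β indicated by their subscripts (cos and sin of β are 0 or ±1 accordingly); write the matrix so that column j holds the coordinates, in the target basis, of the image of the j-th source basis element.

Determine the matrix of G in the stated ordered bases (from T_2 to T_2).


the matrix is [[2, 0, 0, 0, 0]; [0, -21/13, 12/13, 0, 0]; [0, -12/13, -21/13, 0, 0]; [0, 0, 0, 50/169, -218/169]; [0, 0, 0, 218/169, 50/169]] (rows listed top to bottom)

image of 1: 2
image of cos x: -(21/13)cos x - (12/13)sin x
image of sin x: (12/13)cos x - (21/13)sin x
image of cos 2x: (50/169)cos 2x + (218/169)sin 2x
image of sin 2x: -(218/169)cos 2x + (50/169)sin 2x
each image's coordinates form column j of the matrix


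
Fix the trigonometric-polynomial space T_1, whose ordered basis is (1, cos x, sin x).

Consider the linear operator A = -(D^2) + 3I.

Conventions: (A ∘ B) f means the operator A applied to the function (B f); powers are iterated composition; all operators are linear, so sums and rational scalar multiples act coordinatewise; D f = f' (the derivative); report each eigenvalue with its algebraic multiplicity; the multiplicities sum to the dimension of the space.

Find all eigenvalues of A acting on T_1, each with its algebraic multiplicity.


λ = 3 (multiplicity 1), λ = 4 (multiplicity 2)

image of 1: 3
image of cos x: 4cos x
image of sin x: 4sin x
the matrix is diagonal; its diagonal is (3, 4, 4)
for a triangular matrix the eigenvalues are the diagonal entries, with algebraic multiplicity their repetition count


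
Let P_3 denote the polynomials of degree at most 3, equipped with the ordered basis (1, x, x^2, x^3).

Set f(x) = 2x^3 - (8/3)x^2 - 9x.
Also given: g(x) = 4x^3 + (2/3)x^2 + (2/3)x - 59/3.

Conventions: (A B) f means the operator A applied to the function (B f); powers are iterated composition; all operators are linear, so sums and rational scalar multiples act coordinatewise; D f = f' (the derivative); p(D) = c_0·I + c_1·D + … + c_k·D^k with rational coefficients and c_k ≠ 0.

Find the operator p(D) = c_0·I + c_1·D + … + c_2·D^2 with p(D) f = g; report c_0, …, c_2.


D^0 f = 2x^3 - (8/3)x^2 - 9x
D^1 f = 6x^2 - (16/3)x - 9
D^2 f = 12x - 16/3
matching coefficients of g against c_0 f + c_1 Df + … from the top degree down determines the c_i
solution: c_0 = 2, c_1 = 1, c_2 = 2

c_0 = 2, c_1 = 1, c_2 = 2


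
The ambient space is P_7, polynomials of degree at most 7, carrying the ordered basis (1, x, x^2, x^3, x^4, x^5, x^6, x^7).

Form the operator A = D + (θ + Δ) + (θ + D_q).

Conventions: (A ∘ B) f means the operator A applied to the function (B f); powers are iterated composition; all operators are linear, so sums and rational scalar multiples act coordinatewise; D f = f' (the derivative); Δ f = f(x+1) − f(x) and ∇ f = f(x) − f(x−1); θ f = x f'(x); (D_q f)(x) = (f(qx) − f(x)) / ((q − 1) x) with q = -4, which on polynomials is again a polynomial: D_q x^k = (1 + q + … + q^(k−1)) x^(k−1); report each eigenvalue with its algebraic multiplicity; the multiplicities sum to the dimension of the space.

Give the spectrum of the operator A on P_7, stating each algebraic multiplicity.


λ = 0 (multiplicity 1), λ = 2 (multiplicity 1), λ = 4 (multiplicity 1), λ = 6 (multiplicity 1), λ = 8 (multiplicity 1), λ = 10 (multiplicity 1), λ = 12 (multiplicity 1), λ = 14 (multiplicity 1)

image of 1: 0
image of x: 2x + 3
image of x^2: 4x^2 + x + 1
image of x^3: 6x^3 + 19x^2 + 3x + 1
image of x^4: 8x^4 - 43x^3 + 6x^2 + 4x + 1
image of x^5: 10x^5 + 215x^4 + 10x^3 + 10x^2 + 5x + 1
image of x^6: 12x^6 - 807x^5 + 15x^4 + 20x^3 + 15x^2 + 6x + 1
image of x^7: 14x^7 + 3291x^6 + 21x^5 + 35x^4 + 35x^3 + 21x^2 + 7x + 1
the matrix is upper triangular; its diagonal is (0, 2, 4, 6, 8, 10, 12, 14)
for a triangular matrix the eigenvalues are the diagonal entries, with algebraic multiplicity their repetition count
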